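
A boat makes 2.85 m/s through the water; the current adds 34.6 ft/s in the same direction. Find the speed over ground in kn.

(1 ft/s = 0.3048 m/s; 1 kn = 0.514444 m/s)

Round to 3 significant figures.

2.85 m/s (already m/s)
34.6 ft/s × 0.3048 = 10.5461 m/s
Combined: 2.85 + 10.5461 = 13.3961 m/s
In kn: 13.3961 / 0.514444 = 26.04 kn

26.0 kn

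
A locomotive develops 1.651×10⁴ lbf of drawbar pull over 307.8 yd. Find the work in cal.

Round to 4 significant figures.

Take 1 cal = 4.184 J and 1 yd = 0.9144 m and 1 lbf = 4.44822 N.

1.651×10⁴ lbf × 4.44822 = 73440.1 N
307.8 yd × 0.9144 = 281.452 m
W = F × d = 73440.1 N × 281.452 m = 2.06699×10⁷ J
2.06699×10⁷ J ÷ (4.184 J/cal) = 4.94022×10⁶ cal

4.940×10⁶ cal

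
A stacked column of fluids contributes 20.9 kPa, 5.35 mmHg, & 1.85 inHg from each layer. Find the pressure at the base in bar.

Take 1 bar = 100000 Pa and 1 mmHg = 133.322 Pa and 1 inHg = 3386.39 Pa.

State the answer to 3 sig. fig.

0.279 bar

20.9 kPa × 1000 = 20900 Pa
5.35 mmHg × 133.322 = 713.273 Pa
1.85 inHg × 3386.39 = 6264.82 Pa
Total: 20900 + 713.273 + 6264.82 = 27878.1 Pa
In bar: 27878.1 / 100000 = 0.278781 bar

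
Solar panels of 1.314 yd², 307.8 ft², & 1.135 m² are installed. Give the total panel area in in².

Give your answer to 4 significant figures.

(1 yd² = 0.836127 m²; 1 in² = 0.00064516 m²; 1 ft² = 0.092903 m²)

4.779×10⁴ in²

1.314 yd² × 0.836127 → 1.09867 m²
307.8 ft² × 0.092903 → 28.5955 m²
1.135 m² (already m²)
Total: 1.09867 + 28.5955 + 1.135 = 30.8292 m²
In in²: 30.8292 / 0.00064516 = 47785.4 in²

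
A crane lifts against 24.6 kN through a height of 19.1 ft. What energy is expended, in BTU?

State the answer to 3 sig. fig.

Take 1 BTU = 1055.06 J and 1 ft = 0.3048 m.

24.6 kN × 1000 = 24600 N
19.1 ft × 0.3048 = 5.82168 m
W = F × d = 24600 N × 5.82168 m = 143213 J
143213 J ÷ (1055.06 J/BTU) = 135.739 BTU

136 BTU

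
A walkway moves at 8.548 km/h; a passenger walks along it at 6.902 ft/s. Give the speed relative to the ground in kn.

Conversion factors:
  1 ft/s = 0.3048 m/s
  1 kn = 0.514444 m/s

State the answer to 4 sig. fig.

8.548 km/h × (1/3.6) → 2.37444 m/s
6.902 ft/s × 0.3048 → 2.10373 m/s
Combined: 2.37444 + 2.10373 = 4.47817 m/s
In kn: 4.47817 / 0.514444 = 8.70487 kn

8.705 kn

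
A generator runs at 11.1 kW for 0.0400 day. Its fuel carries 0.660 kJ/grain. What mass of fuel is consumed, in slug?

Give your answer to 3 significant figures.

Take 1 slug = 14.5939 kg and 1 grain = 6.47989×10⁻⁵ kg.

0.258 slug

11.1 kW → 11100 W
0.0400 day → 3456 s
E = P × t = 11100 × 3456 = 3.83616×10⁷ J
0.660 kJ/grain → 1.01854×10⁷ J/kg
m = E / e_s = 3.83616×10⁷ / 1.01854×10⁷ = 3.76633 kg
In slug: 3.76633 / 14.5939 = 0.258076 slug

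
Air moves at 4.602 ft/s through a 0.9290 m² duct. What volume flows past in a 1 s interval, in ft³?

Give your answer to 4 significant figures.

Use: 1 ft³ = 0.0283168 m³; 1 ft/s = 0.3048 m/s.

4.602 ft/s × 0.3048 → 1.40269 m/s
V = v × A × t = 1.40269 m/s × 0.929 m² × 1 s = 1.3031 m³
1.3031 m³ ÷ (0.0283168 m³/ft³) = 46.0186 ft³

46.02 ft³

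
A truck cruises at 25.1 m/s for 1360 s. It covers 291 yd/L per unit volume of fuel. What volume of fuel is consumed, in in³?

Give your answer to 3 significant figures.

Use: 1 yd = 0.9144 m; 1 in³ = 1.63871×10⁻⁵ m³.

d = v × t = 25.1 × 1360 = 34136 m
291 yd/L → 266090 m/m³
V = d / (distance per unit fuel) = 34136 / 266090 = 0.128287 m³
In in³: 0.128287 / 1.63871×10⁻⁵ = 7828.54 in³

7830 in³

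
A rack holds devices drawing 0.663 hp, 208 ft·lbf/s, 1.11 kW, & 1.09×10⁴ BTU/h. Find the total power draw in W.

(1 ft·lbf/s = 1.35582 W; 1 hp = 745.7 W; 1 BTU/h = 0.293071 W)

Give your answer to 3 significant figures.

5080 W

0.663 hp × 745.7 = 494.399 W
208 ft·lbf/s × 1.35582 = 282.011 W
1.11 kW × 1000 = 1110 W
1.09×10⁴ BTU/h × 0.293071 = 3194.47 W
Sum: 494.399 + 282.011 + 1110 + 3194.47 = 5080.88 W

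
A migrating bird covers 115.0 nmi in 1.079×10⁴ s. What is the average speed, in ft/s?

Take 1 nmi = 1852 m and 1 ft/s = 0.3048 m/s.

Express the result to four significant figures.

115.0 nmi × 1852 = 212980 m
v = d / t = 212980 m / 10790 s = 19.7386 m/s
19.7386 m/s ÷ (0.3048 m/s/ft/s) = 64.7592 ft/s

64.76 ft/s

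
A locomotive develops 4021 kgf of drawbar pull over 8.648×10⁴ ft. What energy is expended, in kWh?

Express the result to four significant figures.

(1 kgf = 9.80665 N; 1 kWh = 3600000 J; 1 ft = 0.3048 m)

288.7 kWh

4021 kgf × 9.80665 → 39432.5 N
8.648×10⁴ ft × 0.3048 → 26359.1 m
W = F × d = 39432.5 N × 26359.1 m = 1.03941×10⁹ J
1.03941×10⁹ J ÷ (3600000 J/kWh) = 288.725 kWh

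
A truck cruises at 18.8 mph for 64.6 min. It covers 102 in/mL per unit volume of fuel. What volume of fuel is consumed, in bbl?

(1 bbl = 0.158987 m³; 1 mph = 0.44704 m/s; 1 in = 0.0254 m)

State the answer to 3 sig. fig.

0.0791 bbl

18.8 mph → 8.40435 m/s
64.6 min → 3876 s
d = v × t = 8.40435 × 3876 = 32575.3 m
102 in/mL → 2.5908×10⁶ m/m³
V = d / (distance per unit fuel) = 32575.3 / 2.5908×10⁶ = 0.0125735 m³
In bbl: 0.0125735 / 0.158987 = 0.0790851 bbl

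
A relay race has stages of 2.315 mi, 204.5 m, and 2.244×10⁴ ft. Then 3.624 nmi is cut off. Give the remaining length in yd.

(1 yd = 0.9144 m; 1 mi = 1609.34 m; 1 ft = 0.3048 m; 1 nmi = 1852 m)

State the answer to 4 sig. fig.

4438 yd

2.315 mi × 1609.34 = 3725.62 m
204.5 m (already m)
2.244×10⁴ ft × 0.3048 = 6839.71 m
3.624 nmi × 1852 = 6711.65 m
Result: 3725.62 + 204.5 + 6839.71 − 6711.65 = 4058.18 m
In yd: 4058.18 / 0.9144 = 4438.08 yd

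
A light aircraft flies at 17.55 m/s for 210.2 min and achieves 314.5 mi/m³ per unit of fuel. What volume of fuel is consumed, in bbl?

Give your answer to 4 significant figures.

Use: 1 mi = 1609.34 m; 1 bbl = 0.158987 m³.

2.751 bbl

210.2 min → 12612 s
d = v × t = 17.55 × 12612 = 221341 m
314.5 mi/m³ → 506137 m/m³
V = d / (distance per unit fuel) = 221341 / 506137 = 0.437314 m³
In bbl: 0.437314 / 0.158987 = 2.75063 bbl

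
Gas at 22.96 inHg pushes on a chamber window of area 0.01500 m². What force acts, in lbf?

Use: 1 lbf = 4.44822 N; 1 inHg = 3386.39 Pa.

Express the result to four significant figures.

262.2 lbf

22.96 inHg × 3386.39 → 77751.5 Pa
F = P × A = 77751.5 Pa × 0.015 m² = 1166.27 N
1166.27 N ÷ (4.44822 N/lbf) = 262.188 lbf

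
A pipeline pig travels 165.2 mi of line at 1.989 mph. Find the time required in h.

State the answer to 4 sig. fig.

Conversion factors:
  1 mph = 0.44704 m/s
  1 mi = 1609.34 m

83.06 h

165.2 mi × 1609.34 = 265863 m
1.989 mph × 0.44704 = 0.889163 m/s
t = d / v = 265863 m / 0.889163 m/s = 299004 s
299004 s ÷ (3600 s/h) = 83.0567 h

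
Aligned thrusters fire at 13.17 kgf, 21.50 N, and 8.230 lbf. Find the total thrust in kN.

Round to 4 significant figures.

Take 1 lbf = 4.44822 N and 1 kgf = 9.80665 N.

0.1873 kN

13.17 kgf × 9.80665 = 129.154 N
21.50 N (already N)
8.230 lbf × 4.44822 = 36.6089 N
Combined: 129.154 + 21.5 + 36.6089 = 187.263 N
In kN: 187.263 / 1000 = 0.187263 kN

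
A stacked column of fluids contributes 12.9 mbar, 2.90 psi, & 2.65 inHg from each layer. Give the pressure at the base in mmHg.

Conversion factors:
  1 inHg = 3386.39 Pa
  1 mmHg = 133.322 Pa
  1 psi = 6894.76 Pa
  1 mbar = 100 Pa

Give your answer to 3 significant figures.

12.9 mbar × 100 → 1290 Pa
2.90 psi × 6894.76 → 19994.8 Pa
2.65 inHg × 3386.39 → 8973.93 Pa
Combined: 1290 + 19994.8 + 8973.93 = 30258.7 Pa
In mmHg: 30258.7 / 133.322 = 226.96 mmHg

227 mmHg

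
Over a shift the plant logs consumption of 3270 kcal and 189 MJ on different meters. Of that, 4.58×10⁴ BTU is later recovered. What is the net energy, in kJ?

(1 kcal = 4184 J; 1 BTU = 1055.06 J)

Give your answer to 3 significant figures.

3270 kcal × 4184 → 1.36817×10⁷ J
189 MJ × 1000000 → 1.89×10⁸ J
4.58×10⁴ BTU × 1055.06 → 4.83217×10⁷ J
Sum: 1.36817×10⁷ + 1.89×10⁸ − 4.83217×10⁷ = 1.5436×10⁸ J
In kJ: 1.5436×10⁸ / 1000 = 154360 kJ

1.54×10⁵ kJ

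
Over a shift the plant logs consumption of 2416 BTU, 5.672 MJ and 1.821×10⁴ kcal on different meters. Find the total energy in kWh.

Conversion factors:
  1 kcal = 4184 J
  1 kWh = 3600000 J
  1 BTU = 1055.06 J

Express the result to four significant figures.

2416 BTU × 1055.06 = 2.54902×10⁶ J
5.672 MJ × 1000000 = 5.672×10⁶ J
1.821×10⁴ kcal × 4184 = 7.61906×10⁷ J
Combined: 2.54902×10⁶ + 5.672×10⁶ + 7.61906×10⁷ = 8.44116×10⁷ J
In kWh: 8.44116×10⁷ / 3600000 = 23.4477 kWh

23.45 kWh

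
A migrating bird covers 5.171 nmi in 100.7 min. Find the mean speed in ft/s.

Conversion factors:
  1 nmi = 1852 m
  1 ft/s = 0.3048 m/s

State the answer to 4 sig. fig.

5.171 nmi × 1852 → 9576.69 m
100.7 min × 60 → 6042 s
v = d / t = 9576.69 m / 6042 s = 1.58502 m/s
1.58502 m/s ÷ (0.3048 m/s/ft/s) = 5.2002 ft/s

5.200 ft/s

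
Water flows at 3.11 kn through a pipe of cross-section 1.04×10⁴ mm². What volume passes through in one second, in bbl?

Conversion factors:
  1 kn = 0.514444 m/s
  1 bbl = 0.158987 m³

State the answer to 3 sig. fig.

0.105 bbl

3.11 kn × 0.514444 = 1.59992 m/s
1.04×10⁴ mm² × 10⁻⁶ = 0.0104 m²
V = v × A × t = 1.59992 m/s × 0.0104 m² × 1 s = 0.0166392 m³
0.0166392 m³ ÷ (0.158987 m³/bbl) = 0.104658 bbl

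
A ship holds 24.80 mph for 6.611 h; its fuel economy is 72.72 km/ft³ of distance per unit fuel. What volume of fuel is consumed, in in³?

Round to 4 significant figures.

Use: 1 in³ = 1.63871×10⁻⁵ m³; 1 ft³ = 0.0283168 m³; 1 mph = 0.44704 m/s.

24.80 mph → 11.0866 m/s
6.611 h → 23799.6 s
d = v × t = 11.0866 × 23799.6 = 263857 m
72.72 km/ft³ → 2.56809×10⁶ m/m³
V = d / (distance per unit fuel) = 263857 / 2.56809×10⁶ = 0.102744 m³
In in³: 0.102744 / 1.63871×10⁻⁵ = 6269.81 in³

6270 in³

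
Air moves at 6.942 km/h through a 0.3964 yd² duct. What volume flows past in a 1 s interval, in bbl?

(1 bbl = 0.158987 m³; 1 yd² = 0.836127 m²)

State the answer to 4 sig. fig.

4.020 bbl

6.942 km/h × (1/3.6) → 1.92833 m/s
0.3964 yd² × 0.836127 → 0.331441 m²
V = v × A × t = 1.92833 m/s × 0.331441 m² × 1 s = 0.639128 m³
0.639128 m³ ÷ (0.158987 m³/bbl) = 4.02 bbl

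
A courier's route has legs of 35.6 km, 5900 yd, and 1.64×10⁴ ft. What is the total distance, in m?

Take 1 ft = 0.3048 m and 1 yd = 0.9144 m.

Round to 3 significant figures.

35.6 km × 1000 → 35600 m
5900 yd × 0.9144 → 5394.96 m
1.64×10⁴ ft × 0.3048 → 4998.72 m
Sum: 35600 + 5394.96 + 4998.72 = 45993.7 m

4.60×10⁴ m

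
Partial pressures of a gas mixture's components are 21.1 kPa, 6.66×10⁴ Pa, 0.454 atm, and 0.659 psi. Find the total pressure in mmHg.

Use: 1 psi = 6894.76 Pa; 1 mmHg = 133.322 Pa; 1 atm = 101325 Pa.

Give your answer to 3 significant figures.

1040 mmHg

21.1 kPa × 1000 = 21100 Pa
6.66×10⁴ Pa (already Pa)
0.454 atm × 101325 = 46001.6 Pa
0.659 psi × 6894.76 = 4543.65 Pa
Total: 21100 + 66600 + 46001.6 + 4543.65 = 138245 Pa
In mmHg: 138245 / 133.322 = 1036.93 mmHg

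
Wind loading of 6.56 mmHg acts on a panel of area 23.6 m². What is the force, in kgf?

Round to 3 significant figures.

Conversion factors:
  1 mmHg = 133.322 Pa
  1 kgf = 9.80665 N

6.56 mmHg × 133.322 = 874.592 Pa
F = P × A = 874.592 Pa × 23.6 m² = 20640.4 N
20640.4 N ÷ (9.80665 N/kgf) = 2104.74 kgf

2100 kgf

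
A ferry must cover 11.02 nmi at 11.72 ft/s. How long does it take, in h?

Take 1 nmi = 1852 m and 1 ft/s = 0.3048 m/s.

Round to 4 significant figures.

1.587 h

11.02 nmi × 1852 = 20409 m
11.72 ft/s × 0.3048 = 3.57226 m/s
t = d / v = 20409 m / 3.57226 m/s = 5713.19 s
5713.19 s ÷ (3600 s/h) = 1.587 h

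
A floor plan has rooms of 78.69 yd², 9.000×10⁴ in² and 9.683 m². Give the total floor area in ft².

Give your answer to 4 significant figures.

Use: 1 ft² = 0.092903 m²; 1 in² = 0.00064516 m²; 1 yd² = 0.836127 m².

78.69 yd² × 0.836127 = 65.7948 m²
9.000×10⁴ in² × 0.00064516 = 58.0644 m²
9.683 m² (already m²)
Sum: 65.7948 + 58.0644 + 9.683 = 133.542 m²
In ft²: 133.542 / 0.092903 = 1437.43 ft²

1437 ft²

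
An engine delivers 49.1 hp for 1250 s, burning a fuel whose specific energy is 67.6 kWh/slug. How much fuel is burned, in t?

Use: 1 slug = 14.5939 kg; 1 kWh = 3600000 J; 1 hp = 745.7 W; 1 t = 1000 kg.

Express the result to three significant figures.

49.1 hp → 36613.9 W
E = P × t = 36613.9 × 1250 = 4.57674×10⁷ J
67.6 kWh/slug → 1.66755×10⁷ J/kg
m = E / e_s = 4.57674×10⁷ / 1.66755×10⁷ = 2.74459 kg
In t: 2.74459 / 1000 = 0.00274459 t

0.00274 t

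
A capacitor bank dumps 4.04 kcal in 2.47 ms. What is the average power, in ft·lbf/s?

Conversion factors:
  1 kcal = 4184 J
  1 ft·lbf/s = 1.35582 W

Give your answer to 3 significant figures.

4.04 kcal × 4184 → 16903.4 J
2.47 ms × 0.001 → 0.00247 s
P = E / t = 16903.4 J / 0.00247 s = 6.84348×10⁶ W
6.84348×10⁶ W ÷ (1.35582 W/ft·lbf/s) = 5.04748×10⁶ ft·lbf/s

5.05×10⁶ ft·lbf/s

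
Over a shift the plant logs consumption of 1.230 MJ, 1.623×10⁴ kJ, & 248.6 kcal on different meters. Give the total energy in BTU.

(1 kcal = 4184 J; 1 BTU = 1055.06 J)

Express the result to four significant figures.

1.753×10⁴ BTU

1.230 MJ × 1000000 = 1.23×10⁶ J
1.623×10⁴ kJ × 1000 = 1.623×10⁷ J
248.6 kcal × 4184 = 1.04014×10⁶ J
Combined: 1.23×10⁶ + 1.623×10⁷ + 1.04014×10⁶ = 1.85001×10⁷ J
In BTU: 1.85001×10⁷ / 1055.06 = 17534.6 BTU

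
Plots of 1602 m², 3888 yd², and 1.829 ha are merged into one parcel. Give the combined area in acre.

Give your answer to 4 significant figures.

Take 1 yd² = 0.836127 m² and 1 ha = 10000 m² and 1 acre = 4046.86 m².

5.719 acre

1602 m² (already m²)
3888 yd² × 0.836127 = 3250.86 m²
1.829 ha × 10000 = 18290 m²
Total: 1602 + 3250.86 + 18290 = 23142.9 m²
In acre: 23142.9 / 4046.86 = 5.71873 acre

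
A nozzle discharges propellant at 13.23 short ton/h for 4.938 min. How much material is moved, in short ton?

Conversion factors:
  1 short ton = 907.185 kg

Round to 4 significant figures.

13.23 short ton/h → 3.3339 kg/s
4.938 min → 296.28 s
m = ṁ × t = 3.3339 × 296.28 = 987.768 kg
In short ton: 987.768 / 907.185 = 1.08883 short ton

1.089 short ton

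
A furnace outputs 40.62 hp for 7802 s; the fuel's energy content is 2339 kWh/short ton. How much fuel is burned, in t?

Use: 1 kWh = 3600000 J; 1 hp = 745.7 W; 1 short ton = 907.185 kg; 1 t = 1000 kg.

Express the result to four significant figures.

40.62 hp → 30290.3 W
E = P × t = 30290.3 × 7802 = 2.36325×10⁸ J
2339 kWh/short ton → 9.2819×10⁶ J/kg
m = E / e_s = 2.36325×10⁸ / 9.2819×10⁶ = 25.4608 kg
In t: 25.4608 / 1000 = 0.0254608 t

0.02546 t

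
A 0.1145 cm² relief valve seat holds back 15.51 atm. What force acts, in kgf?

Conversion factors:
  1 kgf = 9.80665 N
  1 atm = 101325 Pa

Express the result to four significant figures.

15.51 atm × 101325 = 1.57155×10⁶ Pa
0.1145 cm² × 0.0001 = 1.145×10⁻⁵ m²
F = P × A = 1.57155×10⁶ Pa × 1.145×10⁻⁵ m² = 17.9942 N
17.9942 N ÷ (9.80665 N/kgf) = 1.8349 kgf

1.835 kgf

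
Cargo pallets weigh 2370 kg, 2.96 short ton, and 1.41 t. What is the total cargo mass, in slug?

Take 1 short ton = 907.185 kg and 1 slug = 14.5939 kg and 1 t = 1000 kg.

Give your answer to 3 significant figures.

443 slug

2370 kg (already kg)
2.96 short ton × 907.185 → 2685.27 kg
1.41 t × 1000 → 1410 kg
Sum: 2370 + 2685.27 + 1410 = 6465.27 kg
In slug: 6465.27 / 14.5939 = 443.012 slug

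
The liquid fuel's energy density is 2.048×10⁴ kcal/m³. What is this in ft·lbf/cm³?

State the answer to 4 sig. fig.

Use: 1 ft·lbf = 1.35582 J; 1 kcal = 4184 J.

63.20 ft·lbf/cm³

2.048×10⁴ kcal/m³ × 4184 J/kcal = 8.56883×10⁷ J/m³
8.56883×10⁷ J/m³ ÷ 1.35582 J/ft·lbf × 10⁻⁶ m³/cm³ = 63.2004 ft·lbf/cm³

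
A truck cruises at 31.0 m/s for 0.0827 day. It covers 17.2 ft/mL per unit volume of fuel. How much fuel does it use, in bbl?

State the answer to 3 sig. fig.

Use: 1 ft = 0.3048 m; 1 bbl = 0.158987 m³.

0.266 bbl

0.0827 day → 7145.28 s
d = v × t = 31 × 7145.28 = 221504 m
17.2 ft/mL → 5.24256×10⁶ m/m³
V = d / (distance per unit fuel) = 221504 / 5.24256×10⁶ = 0.0422511 m³
In bbl: 0.0422511 / 0.158987 = 0.265752 bbl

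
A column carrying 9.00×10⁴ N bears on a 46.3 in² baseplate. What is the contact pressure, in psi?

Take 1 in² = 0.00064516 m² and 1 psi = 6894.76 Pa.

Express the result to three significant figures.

437 psi

46.3 in² × 0.00064516 = 0.0298709 m²
P = F / A = 90000 N / 0.0298709 m² = 3.01297×10⁶ Pa
3.01297×10⁶ Pa ÷ (6894.76 Pa/psi) = 436.994 psi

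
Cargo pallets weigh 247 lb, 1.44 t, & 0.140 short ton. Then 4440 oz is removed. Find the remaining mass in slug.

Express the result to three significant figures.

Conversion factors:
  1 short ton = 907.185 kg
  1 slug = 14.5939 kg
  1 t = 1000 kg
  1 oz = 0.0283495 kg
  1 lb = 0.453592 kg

106 slug

247 lb × 0.453592 = 112.037 kg
1.44 t × 1000 = 1440 kg
0.140 short ton × 907.185 = 127.006 kg
4440 oz × 0.0283495 = 125.872 kg
Sum: 112.037 + 1440 + 127.006 − 125.872 = 1553.17 kg
In slug: 1553.17 / 14.5939 = 106.426 slug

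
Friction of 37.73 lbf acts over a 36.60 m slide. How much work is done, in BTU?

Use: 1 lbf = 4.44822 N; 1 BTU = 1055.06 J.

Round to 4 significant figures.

37.73 lbf × 4.44822 = 167.831 N
W = F × d = 167.831 N × 36.6 m = 6142.61 J
6142.61 J ÷ (1055.06 J/BTU) = 5.82205 BTU

5.822 BTU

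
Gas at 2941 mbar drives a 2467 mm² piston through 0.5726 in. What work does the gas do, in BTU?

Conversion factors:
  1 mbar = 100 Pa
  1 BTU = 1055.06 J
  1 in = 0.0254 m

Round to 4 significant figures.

0.01000 BTU

2941 mbar → 294100 Pa
2467 mm² → 0.002467 m²
F = P × A = 294100 × 0.002467 = 725.545 N
0.5726 in → 0.014544 m
W = F × d = 725.545 × 0.014544 = 10.5523 J
In BTU: 10.5523 / 1055.06 = 0.0100016 BTU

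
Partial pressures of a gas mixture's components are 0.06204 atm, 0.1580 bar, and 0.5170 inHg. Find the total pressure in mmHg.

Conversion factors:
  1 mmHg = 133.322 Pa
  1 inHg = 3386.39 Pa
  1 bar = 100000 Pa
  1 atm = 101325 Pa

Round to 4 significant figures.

0.06204 atm × 101325 = 6286.2 Pa
0.1580 bar × 100000 = 15800 Pa
0.5170 inHg × 3386.39 = 1750.76 Pa
Total: 6286.2 + 15800 + 1750.76 = 23837 Pa
In mmHg: 23837 / 133.322 = 178.793 mmHg

178.8 mmHg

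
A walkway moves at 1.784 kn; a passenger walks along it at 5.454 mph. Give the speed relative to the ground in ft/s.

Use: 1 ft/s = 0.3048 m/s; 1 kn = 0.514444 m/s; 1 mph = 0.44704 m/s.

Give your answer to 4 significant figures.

1.784 kn × 0.514444 = 0.917768 m/s
5.454 mph × 0.44704 = 2.43816 m/s
Sum: 0.917768 + 2.43816 = 3.35593 m/s
In ft/s: 3.35593 / 0.3048 = 11.0103 ft/s

11.01 ft/s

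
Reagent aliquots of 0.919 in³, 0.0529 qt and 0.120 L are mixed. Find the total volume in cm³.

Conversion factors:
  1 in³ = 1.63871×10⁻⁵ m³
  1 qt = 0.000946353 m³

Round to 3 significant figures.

185 cm³

0.919 in³ × 1.63871×10⁻⁵ → 1.50597×10⁻⁵ m³
0.0529 qt × 0.000946353 → 5.00621×10⁻⁵ m³
0.120 L × 0.001 → 1.2×10⁻⁴ m³
Total: 1.50597×10⁻⁵ + 5.00621×10⁻⁵ + 1.2×10⁻⁴ = 1.85122×10⁻⁴ m³
In cm³: 1.85122×10⁻⁴ / 10⁻⁶ = 185.122 cm³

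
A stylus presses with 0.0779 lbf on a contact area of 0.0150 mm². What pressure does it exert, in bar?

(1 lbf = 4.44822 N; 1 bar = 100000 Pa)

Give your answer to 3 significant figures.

0.0779 lbf × 4.44822 → 0.346516 N
0.0150 mm² × 10⁻⁶ → 1.5×10⁻⁸ m²
P = F / A = 0.346516 N / 1.5×10⁻⁸ m² = 2.31011×10⁷ Pa
2.31011×10⁷ Pa ÷ (100000 Pa/bar) = 231.011 bar

231 bar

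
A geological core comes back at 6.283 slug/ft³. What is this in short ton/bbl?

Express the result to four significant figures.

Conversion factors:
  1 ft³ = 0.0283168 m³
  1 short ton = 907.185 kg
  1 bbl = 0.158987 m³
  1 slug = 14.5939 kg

0.5675 short ton/bbl

6.283 slug/ft³ × 14.5939 kg/slug ÷ 0.0283168 m³/ft³ = 3238.13 kg/m³
3238.13 kg/m³ ÷ 907.185 kg/short ton × 0.158987 m³/bbl = 0.567492 short ton/bbl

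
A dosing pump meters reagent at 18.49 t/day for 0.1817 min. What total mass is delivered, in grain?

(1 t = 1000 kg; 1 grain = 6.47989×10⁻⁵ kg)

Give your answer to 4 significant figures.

3.600×10⁴ grain

18.49 t/day → 0.214005 kg/s
0.1817 min → 10.902 s
m = ṁ × t = 0.214005 × 10.902 = 2.33308 kg
In grain: 2.33308 / 6.47989×10⁻⁵ = 36004.9 grain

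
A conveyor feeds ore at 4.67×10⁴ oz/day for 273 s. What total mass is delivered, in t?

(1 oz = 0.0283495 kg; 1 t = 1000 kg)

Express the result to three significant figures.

4.67×10⁴ oz/day → 0.0153232 kg/s
m = ṁ × t = 0.0153232 × 273 = 4.18323 kg
In t: 4.18323 / 1000 = 0.00418323 t

0.00418 t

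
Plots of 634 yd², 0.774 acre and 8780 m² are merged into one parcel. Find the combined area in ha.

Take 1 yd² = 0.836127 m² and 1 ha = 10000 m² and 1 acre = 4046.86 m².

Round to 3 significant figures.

1.24 ha

634 yd² × 0.836127 → 530.105 m²
0.774 acre × 4046.86 → 3132.27 m²
8780 m² (already m²)
Total: 530.105 + 3132.27 + 8780 = 12442.4 m²
In ha: 12442.4 / 10000 = 1.24424 ha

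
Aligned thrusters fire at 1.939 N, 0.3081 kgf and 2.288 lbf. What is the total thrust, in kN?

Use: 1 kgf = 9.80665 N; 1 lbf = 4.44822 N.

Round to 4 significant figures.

1.939 N (already N)
0.3081 kgf × 9.80665 = 3.02143 N
2.288 lbf × 4.44822 = 10.1775 N
Sum: 1.939 + 3.02143 + 10.1775 = 15.1379 N
In kN: 15.1379 / 1000 = 0.0151379 kN

0.01514 kN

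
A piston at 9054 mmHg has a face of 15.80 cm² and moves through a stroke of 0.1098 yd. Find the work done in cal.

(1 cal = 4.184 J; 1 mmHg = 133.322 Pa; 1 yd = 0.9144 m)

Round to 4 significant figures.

45.77 cal

9054 mmHg → 1.2071×10⁶ Pa
15.80 cm² → 0.00158 m²
F = P × A = 1.2071×10⁶ × 0.00158 = 1907.22 N
0.1098 yd → 0.100401 m
W = F × d = 1907.22 × 0.100401 = 191.487 J
In cal: 191.487 / 4.184 = 45.7665 cal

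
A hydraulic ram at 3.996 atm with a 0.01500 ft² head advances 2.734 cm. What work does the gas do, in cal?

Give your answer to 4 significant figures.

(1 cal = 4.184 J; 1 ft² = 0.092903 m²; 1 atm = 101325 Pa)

3.687 cal

3.996 atm → 404895 Pa
0.01500 ft² → 0.00139354 m²
F = P × A = 404895 × 0.00139354 = 564.237 N
2.734 cm → 0.02734 m
W = F × d = 564.237 × 0.02734 = 15.4262 J
In cal: 15.4262 / 4.184 = 3.68695 cal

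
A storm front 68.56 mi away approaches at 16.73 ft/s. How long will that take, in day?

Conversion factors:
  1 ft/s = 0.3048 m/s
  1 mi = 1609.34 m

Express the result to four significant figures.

0.2504 day

68.56 mi × 1609.34 → 110336 m
16.73 ft/s × 0.3048 → 5.0993 m/s
t = d / v = 110336 m / 5.0993 m/s = 21637.5 s
21637.5 s ÷ (86400 s/day) = 0.250434 day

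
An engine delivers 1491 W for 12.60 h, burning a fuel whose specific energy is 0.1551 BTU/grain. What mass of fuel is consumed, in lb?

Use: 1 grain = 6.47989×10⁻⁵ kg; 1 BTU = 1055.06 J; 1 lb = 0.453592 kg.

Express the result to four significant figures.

12.60 h → 45360 s
E = P × t = 1491 × 45360 = 6.76318×10⁷ J
0.1551 BTU/grain → 2.52535×10⁶ J/kg
m = E / e_s = 6.76318×10⁷ / 2.52535×10⁶ = 26.7812 kg
In lb: 26.7812 / 0.453592 = 59.0425 lb

59.04 lb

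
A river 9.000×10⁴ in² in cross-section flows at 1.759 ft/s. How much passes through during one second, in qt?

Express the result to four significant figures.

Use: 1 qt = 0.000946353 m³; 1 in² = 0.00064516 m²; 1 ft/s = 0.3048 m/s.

1.759 ft/s × 0.3048 → 0.536143 m/s
9.000×10⁴ in² × 0.00064516 → 58.0644 m²
V = v × A × t = 0.536143 m/s × 58.0644 m² × 1 s = 31.1308 m³
31.1308 m³ ÷ (0.000946353 m³/qt) = 32895.5 qt

3.290×10⁴ qt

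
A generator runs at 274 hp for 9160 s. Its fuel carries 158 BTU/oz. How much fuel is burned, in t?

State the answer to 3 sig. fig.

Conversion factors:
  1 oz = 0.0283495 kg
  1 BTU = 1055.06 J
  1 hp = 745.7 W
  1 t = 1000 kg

0.318 t

274 hp → 204322 W
E = P × t = 204322 × 9160 = 1.87159×10⁹ J
158 BTU/oz → 5.88016×10⁶ J/kg
m = E / e_s = 1.87159×10⁹ / 5.88016×10⁶ = 318.289 kg
In t: 318.289 / 1000 = 0.318289 t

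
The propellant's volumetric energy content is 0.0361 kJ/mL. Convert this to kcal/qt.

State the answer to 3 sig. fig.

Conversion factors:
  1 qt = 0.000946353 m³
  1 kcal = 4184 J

8.17 kcal/qt

0.0361 kJ/mL × 1000 J/kJ ÷ 10⁻⁶ m³/mL = 3.61×10⁷ J/m³
3.61×10⁷ J/m³ ÷ 4184 J/kcal × 0.000946353 m³/qt = 8.16524 kcal/qt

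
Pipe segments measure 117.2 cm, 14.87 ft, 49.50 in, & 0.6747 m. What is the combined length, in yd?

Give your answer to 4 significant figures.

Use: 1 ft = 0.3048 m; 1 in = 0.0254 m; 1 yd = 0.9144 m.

8.351 yd

117.2 cm × 0.01 → 1.172 m
14.87 ft × 0.3048 → 4.53238 m
49.50 in × 0.0254 → 1.2573 m
0.6747 m (already m)
Total: 1.172 + 4.53238 + 1.2573 + 0.6747 = 7.63638 m
In yd: 7.63638 / 0.9144 = 8.35125 yd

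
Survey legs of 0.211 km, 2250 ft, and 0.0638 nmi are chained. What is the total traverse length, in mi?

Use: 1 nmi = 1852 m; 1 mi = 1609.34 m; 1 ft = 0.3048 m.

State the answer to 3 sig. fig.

0.211 km × 1000 = 211 m
2250 ft × 0.3048 = 685.8 m
0.0638 nmi × 1852 = 118.158 m
Total: 211 + 685.8 + 118.158 = 1014.96 m
In mi: 1014.96 / 1609.34 = 0.630668 mi

0.631 mi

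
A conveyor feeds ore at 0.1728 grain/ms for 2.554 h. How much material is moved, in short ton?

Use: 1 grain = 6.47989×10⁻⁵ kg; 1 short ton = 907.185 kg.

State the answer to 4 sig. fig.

0.1728 grain/ms → 0.0111972 kg/s
2.554 h → 9194.4 s
m = ṁ × t = 0.0111972 × 9194.4 = 102.952 kg
In short ton: 102.952 / 907.185 = 0.113485 short ton

0.1135 short ton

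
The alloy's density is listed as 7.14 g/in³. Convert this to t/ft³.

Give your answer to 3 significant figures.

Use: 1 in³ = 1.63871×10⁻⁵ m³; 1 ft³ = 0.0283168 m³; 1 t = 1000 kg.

7.14 g/in³ × 0.001 kg/g ÷ 1.63871×10⁻⁵ m³/in³ = 435.709 kg/m³
435.709 kg/m³ ÷ 1000 kg/t × 0.0283168 m³/ft³ = 0.0123379 t/ft³

0.0123 t/ft³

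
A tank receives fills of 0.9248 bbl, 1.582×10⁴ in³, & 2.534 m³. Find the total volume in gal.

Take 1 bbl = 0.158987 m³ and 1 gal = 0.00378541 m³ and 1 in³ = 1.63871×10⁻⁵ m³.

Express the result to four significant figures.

0.9248 bbl × 0.158987 = 0.147031 m³
1.582×10⁴ in³ × 1.63871×10⁻⁵ = 0.259244 m³
2.534 m³ (already m³)
Total: 0.147031 + 0.259244 + 2.534 = 2.94028 m³
In gal: 2.94028 / 0.00378541 = 776.74 gal

776.7 gal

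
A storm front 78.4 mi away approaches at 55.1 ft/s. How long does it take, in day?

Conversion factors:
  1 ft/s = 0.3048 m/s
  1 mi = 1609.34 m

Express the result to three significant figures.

78.4 mi × 1609.34 → 126172 m
55.1 ft/s × 0.3048 → 16.7945 m/s
t = d / v = 126172 m / 16.7945 m/s = 7512.7 s
7512.7 s ÷ (86400 s/day) = 0.0869525 day

0.0870 day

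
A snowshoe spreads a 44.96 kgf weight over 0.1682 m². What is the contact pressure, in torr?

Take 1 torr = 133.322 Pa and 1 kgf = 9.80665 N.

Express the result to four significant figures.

19.66 torr

44.96 kgf × 9.80665 = 440.907 N
P = F / A = 440.907 N / 0.1682 m² = 2621.33 Pa
2621.33 Pa ÷ (133.322 Pa/torr) = 19.6616 torr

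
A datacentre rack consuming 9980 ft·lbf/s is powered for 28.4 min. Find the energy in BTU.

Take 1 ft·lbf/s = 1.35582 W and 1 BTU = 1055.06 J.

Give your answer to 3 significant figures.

9980 ft·lbf/s × 1.35582 = 13531.1 W
28.4 min × 60 = 1704 s
E = P × t = 13531.1 W × 1704 s = 2.3057×10⁷ J
2.3057×10⁷ J ÷ (1055.06 J/BTU) = 21853.7 BTU

2.19×10⁴ BTU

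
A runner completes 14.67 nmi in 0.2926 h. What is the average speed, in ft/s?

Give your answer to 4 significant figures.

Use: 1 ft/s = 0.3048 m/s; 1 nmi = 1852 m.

14.67 nmi × 1852 = 27168.8 m
0.2926 h × 3600 = 1053.36 s
v = d / t = 27168.8 m / 1053.36 s = 25.7925 m/s
25.7925 m/s ÷ (0.3048 m/s/ft/s) = 84.6211 ft/s

84.62 ft/s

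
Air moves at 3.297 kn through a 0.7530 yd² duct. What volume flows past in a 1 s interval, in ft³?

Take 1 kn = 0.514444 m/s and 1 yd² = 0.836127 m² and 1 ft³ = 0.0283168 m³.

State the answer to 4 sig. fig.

37.71 ft³

3.297 kn × 0.514444 = 1.69612 m/s
0.7530 yd² × 0.836127 = 0.629604 m²
V = v × A × t = 1.69612 m/s × 0.629604 m² × 1 s = 1.06788 m³
1.06788 m³ ÷ (0.0283168 m³/ft³) = 37.7119 ft³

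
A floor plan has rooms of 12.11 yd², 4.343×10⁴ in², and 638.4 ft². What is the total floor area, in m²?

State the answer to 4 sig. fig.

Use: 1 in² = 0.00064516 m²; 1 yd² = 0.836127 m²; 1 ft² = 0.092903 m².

97.45 m²

12.11 yd² × 0.836127 = 10.1255 m²
4.343×10⁴ in² × 0.00064516 = 28.0193 m²
638.4 ft² × 0.092903 = 59.3093 m²
Total: 10.1255 + 28.0193 + 59.3093 = 97.4541 m²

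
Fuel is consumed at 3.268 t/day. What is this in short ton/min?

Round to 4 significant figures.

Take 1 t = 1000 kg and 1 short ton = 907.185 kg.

3.268 t/day × 1000 kg/t ÷ 86400 s/day = 0.0378241 kg/s
0.0378241 kg/s ÷ 907.185 kg/short ton × 60 s/min = 0.00250164 short ton/min

0.002502 short ton/min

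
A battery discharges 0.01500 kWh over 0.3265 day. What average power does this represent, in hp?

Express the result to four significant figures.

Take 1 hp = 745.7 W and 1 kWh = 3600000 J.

0.01500 kWh × 3600000 → 54000 J
0.3265 day × 86400 → 28209.6 s
P = E / t = 54000 J / 28209.6 s = 1.91424 W
1.91424 W ÷ (745.7 W/hp) = 0.00256704 hp

0.002567 hp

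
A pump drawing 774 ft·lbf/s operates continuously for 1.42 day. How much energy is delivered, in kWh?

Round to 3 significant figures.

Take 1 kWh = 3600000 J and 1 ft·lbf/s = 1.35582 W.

35.8 kWh

774 ft·lbf/s × 1.35582 → 1049.4 W
1.42 day × 86400 → 122688 s
E = P × t = 1049.4 W × 122688 s = 1.28749×10⁸ J
1.28749×10⁸ J ÷ (3600000 J/kWh) = 35.7636 kWh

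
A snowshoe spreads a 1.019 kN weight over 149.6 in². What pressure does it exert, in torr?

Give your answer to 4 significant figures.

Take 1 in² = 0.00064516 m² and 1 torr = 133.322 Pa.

79.19 torr

1.019 kN × 1000 = 1019 N
149.6 in² × 0.00064516 = 0.0965159 m²
P = F / A = 1019 N / 0.0965159 m² = 10557.8 Pa
10557.8 Pa ÷ (133.322 Pa/torr) = 79.1902 torr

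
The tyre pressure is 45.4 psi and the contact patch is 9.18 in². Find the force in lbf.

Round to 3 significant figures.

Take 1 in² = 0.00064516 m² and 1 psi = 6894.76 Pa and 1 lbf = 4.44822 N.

417 lbf

45.4 psi × 6894.76 = 313022 Pa
9.18 in² × 0.00064516 = 0.00592257 m²
F = P × A = 313022 Pa × 0.00592257 m² = 1853.89 N
1853.89 N ÷ (4.44822 N/lbf) = 416.771 lbf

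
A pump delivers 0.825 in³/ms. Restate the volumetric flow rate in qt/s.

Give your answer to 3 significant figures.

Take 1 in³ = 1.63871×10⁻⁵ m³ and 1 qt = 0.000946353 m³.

0.825 in³/ms × 1.63871×10⁻⁵ m³/in³ ÷ 0.001 s/ms = 0.0135194 m³/s
0.0135194 m³/s ÷ 0.000946353 m³/qt = 14.2858 qt/s

14.3 qt/s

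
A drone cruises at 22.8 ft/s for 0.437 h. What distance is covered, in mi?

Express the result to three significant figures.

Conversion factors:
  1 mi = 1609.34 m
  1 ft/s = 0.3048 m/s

22.8 ft/s × 0.3048 = 6.94944 m/s
0.437 h × 3600 = 1573.2 s
d = v × t = 6.94944 m/s × 1573.2 s = 10932.9 m
10932.9 m ÷ (1609.34 m/mi) = 6.79341 mi

6.79 mi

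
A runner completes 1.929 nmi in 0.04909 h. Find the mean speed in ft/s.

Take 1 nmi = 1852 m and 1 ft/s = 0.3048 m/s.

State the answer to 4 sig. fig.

1.929 nmi × 1852 → 3572.51 m
0.04909 h × 3600 → 176.724 s
v = d / t = 3572.51 m / 176.724 s = 20.2152 m/s
20.2152 m/s ÷ (0.3048 m/s/ft/s) = 66.3228 ft/s

66.32 ft/s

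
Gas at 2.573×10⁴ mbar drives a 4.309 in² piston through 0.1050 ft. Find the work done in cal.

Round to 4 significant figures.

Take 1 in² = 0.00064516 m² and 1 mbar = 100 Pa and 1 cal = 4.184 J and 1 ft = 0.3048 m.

2.573×10⁴ mbar → 2.573×10⁶ Pa
4.309 in² → 0.00277999 m²
F = P × A = 2.573×10⁶ × 0.00277999 = 7152.91 N
0.1050 ft → 0.032004 m
W = F × d = 7152.91 × 0.032004 = 228.922 J
In cal: 228.922 / 4.184 = 54.7137 cal

54.71 cal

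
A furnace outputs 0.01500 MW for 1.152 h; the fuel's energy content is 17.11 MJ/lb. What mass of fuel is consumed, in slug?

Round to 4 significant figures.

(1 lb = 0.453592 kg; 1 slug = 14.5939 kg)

0.01500 MW → 15000 W
1.152 h → 4147.2 s
E = P × t = 15000 × 4147.2 = 6.2208×10⁷ J
17.11 MJ/lb → 3.77211×10⁷ J/kg
m = E / e_s = 6.2208×10⁷ / 3.77211×10⁷ = 1.64916 kg
In slug: 1.64916 / 14.5939 = 0.113003 slug

0.1130 slug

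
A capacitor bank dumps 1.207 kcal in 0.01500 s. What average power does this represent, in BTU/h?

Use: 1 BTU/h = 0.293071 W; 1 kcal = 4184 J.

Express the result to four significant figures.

1.207 kcal × 4184 = 5050.09 J
P = E / t = 5050.09 J / 0.015 s = 336673 W
336673 W ÷ (0.293071 W/BTU/h) = 1.14878×10⁶ BTU/h

1.149×10⁶ BTU/h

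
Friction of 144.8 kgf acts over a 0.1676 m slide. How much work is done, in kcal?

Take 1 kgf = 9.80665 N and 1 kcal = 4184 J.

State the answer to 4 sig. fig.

144.8 kgf × 9.80665 → 1420 N
W = F × d = 1420 N × 0.1676 m = 237.992 J
237.992 J ÷ (4184 J/kcal) = 0.0568815 kcal

0.05688 kcal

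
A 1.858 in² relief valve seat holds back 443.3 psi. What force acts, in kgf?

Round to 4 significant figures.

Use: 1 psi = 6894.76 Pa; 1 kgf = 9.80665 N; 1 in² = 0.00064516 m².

443.3 psi × 6894.76 = 3.05645×10⁶ Pa
1.858 in² × 0.00064516 = 0.00119871 m²
F = P × A = 3.05645×10⁶ Pa × 0.00119871 m² = 3663.8 N
3663.8 N ÷ (9.80665 N/kgf) = 373.604 kgf

373.6 kgf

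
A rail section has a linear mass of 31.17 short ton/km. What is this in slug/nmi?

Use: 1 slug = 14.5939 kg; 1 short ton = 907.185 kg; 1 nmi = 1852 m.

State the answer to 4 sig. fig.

31.17 short ton/km × 907.185 kg/short ton ÷ 1000 m/km = 28.277 kg/m
28.277 kg/m ÷ 14.5939 kg/slug × 1852 m/nmi = 3588.42 slug/nmi

3588 slug/nmi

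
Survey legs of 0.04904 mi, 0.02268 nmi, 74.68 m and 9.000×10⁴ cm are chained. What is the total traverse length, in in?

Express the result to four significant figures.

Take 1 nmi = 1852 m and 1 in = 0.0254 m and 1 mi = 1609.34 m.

0.04904 mi × 1609.34 = 78.922 m
0.02268 nmi × 1852 = 42.0034 m
74.68 m (already m)
9.000×10⁴ cm × 0.01 = 900 m
Combined: 78.922 + 42.0034 + 74.68 + 900 = 1095.61 m
In in: 1095.61 / 0.0254 = 43134.3 in

4.313×10⁴ in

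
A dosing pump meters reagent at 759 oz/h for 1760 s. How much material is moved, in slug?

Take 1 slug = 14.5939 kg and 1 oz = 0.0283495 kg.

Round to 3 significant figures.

0.721 slug

759 oz/h → 0.00597702 kg/s
m = ṁ × t = 0.00597702 × 1760 = 10.5196 kg
In slug: 10.5196 / 14.5939 = 0.720822 slug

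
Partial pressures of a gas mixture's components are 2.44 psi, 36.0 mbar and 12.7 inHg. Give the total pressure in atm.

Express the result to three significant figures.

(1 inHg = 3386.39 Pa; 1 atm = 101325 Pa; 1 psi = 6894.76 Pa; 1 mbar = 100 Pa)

0.626 atm

2.44 psi × 6894.76 → 16823.2 Pa
36.0 mbar × 100 → 3600 Pa
12.7 inHg × 3386.39 → 43007.2 Pa
Sum: 16823.2 + 3600 + 43007.2 = 63430.4 Pa
In atm: 63430.4 / 101325 = 0.626009 atm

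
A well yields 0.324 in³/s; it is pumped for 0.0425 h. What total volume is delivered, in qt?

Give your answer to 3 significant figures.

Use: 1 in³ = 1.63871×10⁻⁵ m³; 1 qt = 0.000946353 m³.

0.858 qt

0.324 in³/s → 5.30942×10⁻⁶ m³/s
0.0425 h → 153 s
V = Q × t = 5.30942×10⁻⁶ × 153 = 8.12341×10⁻⁴ m³
In qt: 8.12341×10⁻⁴ / 0.000946353 = 0.858391 qt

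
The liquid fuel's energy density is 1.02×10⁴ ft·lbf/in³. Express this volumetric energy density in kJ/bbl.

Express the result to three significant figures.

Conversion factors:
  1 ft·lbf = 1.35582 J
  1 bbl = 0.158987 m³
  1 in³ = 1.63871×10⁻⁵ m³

1.02×10⁴ ft·lbf/in³ × 1.35582 J/ft·lbf ÷ 1.63871×10⁻⁵ m³/in³ = 8.43918×10⁸ J/m³
8.43918×10⁸ J/m³ ÷ 1000 J/kJ × 0.158987 m³/bbl = 134172 kJ/bbl

1.34×10⁵ kJ/bbl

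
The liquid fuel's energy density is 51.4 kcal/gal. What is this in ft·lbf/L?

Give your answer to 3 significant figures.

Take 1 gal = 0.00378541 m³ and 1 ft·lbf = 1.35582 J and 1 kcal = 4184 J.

51.4 kcal/gal × 4184 J/kcal ÷ 0.00378541 m³/gal = 5.68122×10⁷ J/m³
5.68122×10⁷ J/m³ ÷ 1.35582 J/ft·lbf × 0.001 m³/L = 41902.5 ft·lbf/L

4.19×10⁴ ft·lbf/L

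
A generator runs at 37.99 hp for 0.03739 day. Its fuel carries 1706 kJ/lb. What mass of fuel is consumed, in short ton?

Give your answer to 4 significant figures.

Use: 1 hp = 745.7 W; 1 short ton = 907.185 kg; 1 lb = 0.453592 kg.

0.02682 short ton

37.99 hp → 28329.1 W
0.03739 day → 3230.5 s
E = P × t = 28329.1 × 3230.5 = 9.15172×10⁷ J
1706 kJ/lb → 3.76109×10⁶ J/kg
m = E / e_s = 9.15172×10⁷ / 3.76109×10⁶ = 24.3326 kg
In short ton: 24.3326 / 907.185 = 0.0268221 short ton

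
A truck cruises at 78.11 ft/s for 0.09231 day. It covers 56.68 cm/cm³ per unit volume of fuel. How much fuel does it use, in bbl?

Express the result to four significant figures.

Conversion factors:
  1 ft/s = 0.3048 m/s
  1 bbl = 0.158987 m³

78.11 ft/s → 23.8079 m/s
0.09231 day → 7975.58 s
d = v × t = 23.8079 × 7975.58 = 189882 m
56.68 cm/cm³ → 566800 m/m³
V = d / (distance per unit fuel) = 189882 / 566800 = 0.335007 m³
In bbl: 0.335007 / 0.158987 = 2.10713 bbl

2.107 bbl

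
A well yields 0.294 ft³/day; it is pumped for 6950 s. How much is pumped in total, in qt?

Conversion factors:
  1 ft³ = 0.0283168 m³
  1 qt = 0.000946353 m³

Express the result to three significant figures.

0.294 ft³/day → 9.63558×10⁻⁸ m³/s
V = Q × t = 9.63558×10⁻⁸ × 6950 = 6.69673×10⁻⁴ m³
In qt: 6.69673×10⁻⁴ / 0.000946353 = 0.707636 qt

0.708 qt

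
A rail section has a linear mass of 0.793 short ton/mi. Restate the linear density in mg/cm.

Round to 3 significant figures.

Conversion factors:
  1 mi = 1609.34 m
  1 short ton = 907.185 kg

0.793 short ton/mi × 907.185 kg/short ton ÷ 1609.34 m/mi = 0.447014 kg/m
0.447014 kg/m ÷ 10⁻⁶ kg/mg × 0.01 m/cm = 4470.14 mg/cm

4470 mg/cm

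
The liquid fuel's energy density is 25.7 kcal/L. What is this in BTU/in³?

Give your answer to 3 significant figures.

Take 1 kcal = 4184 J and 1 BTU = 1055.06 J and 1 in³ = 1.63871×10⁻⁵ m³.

25.7 kcal/L × 4184 J/kcal ÷ 0.001 m³/L = 1.07529×10⁸ J/m³
1.07529×10⁸ J/m³ ÷ 1055.06 J/BTU × 1.63871×10⁻⁵ m³/in³ = 1.67013 BTU/in³

1.67 BTU/in³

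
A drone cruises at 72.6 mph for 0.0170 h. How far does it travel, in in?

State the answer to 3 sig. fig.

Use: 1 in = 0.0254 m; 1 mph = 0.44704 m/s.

72.6 mph × 0.44704 → 32.4551 m/s
0.0170 h × 3600 → 61.2 s
d = v × t = 32.4551 m/s × 61.2 s = 1986.25 m
1986.25 m ÷ (0.0254 m/in) = 78198.8 in

7.82×10⁴ in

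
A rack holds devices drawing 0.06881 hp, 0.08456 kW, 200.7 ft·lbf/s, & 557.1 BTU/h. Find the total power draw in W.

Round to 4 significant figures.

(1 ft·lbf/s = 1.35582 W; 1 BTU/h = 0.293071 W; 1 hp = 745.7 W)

0.06881 hp × 745.7 → 51.3116 W
0.08456 kW × 1000 → 84.56 W
200.7 ft·lbf/s × 1.35582 → 272.113 W
557.1 BTU/h × 0.293071 → 163.27 W
Combined: 51.3116 + 84.56 + 272.113 + 163.27 = 571.255 W

571.3 W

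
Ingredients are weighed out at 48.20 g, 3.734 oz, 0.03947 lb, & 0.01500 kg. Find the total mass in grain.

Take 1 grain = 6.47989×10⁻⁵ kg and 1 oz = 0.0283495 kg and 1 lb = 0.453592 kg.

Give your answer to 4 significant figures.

48.20 g × 0.001 → 0.0482 kg
3.734 oz × 0.0283495 → 0.105857 kg
0.03947 lb × 0.453592 → 0.0179033 kg
0.01500 kg (already kg)
Total: 0.0482 + 0.105857 + 0.0179033 + 0.015 = 0.18696 kg
In grain: 0.18696 / 6.47989×10⁻⁵ = 2885.23 grain

2885 grain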